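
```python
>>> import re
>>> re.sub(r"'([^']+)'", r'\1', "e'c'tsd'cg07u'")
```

'ectsdcg07u'

Matches: at [1:4] → "'c'"; at [7:14] → "'cg07u'".
Each match is replaced using the text its own group 1 captured.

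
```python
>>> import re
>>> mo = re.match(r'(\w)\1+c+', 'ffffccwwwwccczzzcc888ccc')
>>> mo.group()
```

`\1` has to match the exact text group 1 already captured.
`re.match` won't scan ahead — the pattern has to work from the very first character.
The match spans [0:6] → 'ffffcc'.
Captured: group 1 = 'f'.

'ffffcc'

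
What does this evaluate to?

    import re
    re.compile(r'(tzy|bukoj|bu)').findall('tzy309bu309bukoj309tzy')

['tzy', 'bu', 'bukoj', 'tzy']

Alternation isn't longest-match — the leftmost alternative that fits at this position is chosen.
Walking the string: at [0:3] match 'tzy', group 1 = 'tzy'; at [6:8] match 'bu', group 1 = 'bu'; at [11:16] match 'bukoj', group 1 = 'bukoj'; at [19:22] match 'tzy', group 1 = 'tzy'.
With a single group, `findall` returns only what that group captured — 4 items.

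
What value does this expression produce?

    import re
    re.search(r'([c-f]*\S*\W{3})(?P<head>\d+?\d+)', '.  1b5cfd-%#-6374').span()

(3, 17)

Pattern: zero or more of a character in [c-f], then zero or more of a non-whitespace character, then exactly 3 of a non-word character (captured); then one or more of a digit (lazy), then one or more of a digit (captured as 'head').
`search` walks the string left to right and returns the first match it finds.
The match spans [3:17] → '1b5cfd-%#-6374'.
Captured: group 1 = '1b5cfd-%#-', group 2 = '6374'.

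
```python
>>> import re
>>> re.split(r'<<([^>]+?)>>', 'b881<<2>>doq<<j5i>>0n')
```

With a capturing group present, the delimiter's captured portion is kept in the result list.

['b881', '2', 'doq', 'j5i', '0n']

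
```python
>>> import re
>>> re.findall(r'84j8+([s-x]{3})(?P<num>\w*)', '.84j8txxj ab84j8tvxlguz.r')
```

The pattern matches the literal '84j', then one or more of the literal '8'; then exactly 3 of a character in [s-x] (captured); then zero or more of a word character (captured as 'num').
`findall` packs the 2 group values into a tuple for every match.

[('txx', 'j'), ('tvx', 'lguz')]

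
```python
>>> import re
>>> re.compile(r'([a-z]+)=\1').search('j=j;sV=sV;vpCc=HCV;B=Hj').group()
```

A backreference is literal: `\1` must see the identical characters the first group matched.
`re.search` tries every starting position until one works.
The match spans [0:3] → 'j=j'.
Captured: group 1 = 'j'.

'j=j'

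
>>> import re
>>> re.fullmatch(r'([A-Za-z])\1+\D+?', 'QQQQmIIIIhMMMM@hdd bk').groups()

('Q',)

A backreference is literal: `\1` must see the identical characters the first group matched.
`re.fullmatch` requires the pattern to consume the entire string.
The match spans [0:21] → 'QQQQmIIIIhMMMM@hdd bk'.
Captured: group 1 = 'Q'.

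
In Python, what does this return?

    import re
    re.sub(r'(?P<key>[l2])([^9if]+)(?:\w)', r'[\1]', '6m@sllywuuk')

The pattern matches one of [l2] (captured as 'key'); then one or more of any character except [9if] (captured); then a word character (non-capturing group).
Matches: at [4:11] → 'llywuuk'.
`\1` in the replacement pulls in group 1's text for each match.

'6m@s[l]'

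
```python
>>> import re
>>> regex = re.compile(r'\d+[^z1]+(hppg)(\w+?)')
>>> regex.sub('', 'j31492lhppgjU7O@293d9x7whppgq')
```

'j'

`sub` substitutes '' at each match site.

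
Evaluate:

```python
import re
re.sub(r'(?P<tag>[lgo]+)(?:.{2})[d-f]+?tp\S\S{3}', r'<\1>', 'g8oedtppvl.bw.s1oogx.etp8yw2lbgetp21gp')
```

The replacement refers to a captured group, so each match is rewritten using its own captured text.

'<g>bw.s1<oog><l>'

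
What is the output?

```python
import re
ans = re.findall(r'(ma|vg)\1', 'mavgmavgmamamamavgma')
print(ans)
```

['ma', 'ma']

`\1` has to match the exact text group 1 already captured.
Matches: at [8:12] match 'mama', group 1 = 'ma'; at [12:16] match 'mama', group 1 = 'ma'.
With a single group, `findall` returns only what that group captured — 2 items.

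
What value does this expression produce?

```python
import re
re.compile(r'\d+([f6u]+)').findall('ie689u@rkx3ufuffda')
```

['u', 'ufuff']

This matches one or more of a digit; then one or more of one of [f6u] (captured).
Scanning left to right: at [2:6] match '689u', group 1 = 'u'; at [10:16] match '3ufuff', group 1 = 'ufuff'.
Because there's exactly one group, `findall` drops the full match and keeps group 1 from each hit.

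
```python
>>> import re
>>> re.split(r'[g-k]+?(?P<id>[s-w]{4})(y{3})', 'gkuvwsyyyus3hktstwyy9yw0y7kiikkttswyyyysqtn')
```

This matches one or more of a character in [g-k] (lazy); then exactly 4 of a character in [s-w] (captured as 'id'); then exactly 3 of a literal 'y' (captured).
Matches to split on: at [0:9] → 'gkuvwsyyy'; at [26:38] → 'kiikkttswyyy'.
The group in the pattern means `split` returns the separators' captures alongside the pieces.

['', 'uvws', 'yyy', 'us3hktstwyy9yw0y7', 'ttsw', 'yyy', 'ysqtn']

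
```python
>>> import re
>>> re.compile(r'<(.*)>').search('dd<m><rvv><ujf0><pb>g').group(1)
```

Unlike `match`, `search` isn't anchored — it looks for the pattern anywhere in the string.
The match spans [2:20] → '<m><rvv><ujf0><pb>'.
Captured: group 1 = 'm><rvv><ujf0><pb'.

'm><rvv><ujf0><pb'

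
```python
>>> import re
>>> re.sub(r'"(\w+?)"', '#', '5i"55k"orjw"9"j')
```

Every occurrence is swapped for '#'.

'5i#orjw#j'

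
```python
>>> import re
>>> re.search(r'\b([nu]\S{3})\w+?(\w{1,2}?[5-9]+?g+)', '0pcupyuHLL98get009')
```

None

Here the pattern never matches, so the call returns None.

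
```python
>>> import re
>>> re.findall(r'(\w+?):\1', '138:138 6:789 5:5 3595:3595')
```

['138', '5', '3595']

`\1` has to match the exact text group 1 already captured.
Because there's exactly one group, `findall` drops the full match and keeps group 1 from each hit.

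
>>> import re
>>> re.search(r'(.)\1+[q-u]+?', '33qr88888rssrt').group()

The backreference `\1` re-matches whatever the first group consumed, character for character.
Unlike `match`, `search` isn't anchored — it looks for the pattern anywhere in the string.
The match spans [0:3] → '33q'.
Captured: group 1 = '3'.

'33q'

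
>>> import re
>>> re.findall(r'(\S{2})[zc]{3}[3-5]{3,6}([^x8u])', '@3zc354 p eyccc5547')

The pattern matches exactly 2 of a non-whitespace character (captured); then exactly 3 of one of [zc]; then 3 to 6 of a character in [3-5]; then any character except [x8u] (captured).
Walking the string: at [10:19] match 'eyccc5547', groups = ('ey', '7').
Multiple groups make `findall` return tuples — one 2-tuple for the one match.

[('ey', '7')]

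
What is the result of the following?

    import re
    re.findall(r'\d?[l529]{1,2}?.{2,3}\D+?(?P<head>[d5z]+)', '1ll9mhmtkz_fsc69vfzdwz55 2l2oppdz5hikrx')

This matches optionally a digit; then 1 to 2 of one of [l529] (lazy), then 2 to 3 of any character, then one or more of a non-digit (lazy); then one or more of one of [d5z] (captured as 'head').
With the lazy modifier that quantifier settles for the fewest repetitions that let the rest of the pattern succeed (the atoms after it are unaffected and can still be greedy).
Matches: at [0:10] match '1ll9mhmtkz', group 1 = 'z'; at [14:24] match '69vfzdwz55', group 1 = 'z55'; at [25:34] match '2l2oppdz5', group 1 = 'dz5'.
`findall` collects group 1 from each match (3 total).

['z', 'z55', 'dz5']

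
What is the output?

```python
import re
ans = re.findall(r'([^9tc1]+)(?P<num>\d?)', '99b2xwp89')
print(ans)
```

[('b2xwp8', '9')]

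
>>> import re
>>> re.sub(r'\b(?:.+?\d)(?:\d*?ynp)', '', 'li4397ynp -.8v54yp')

' -.8v54yp'

`sub` substitutes '' at each match site.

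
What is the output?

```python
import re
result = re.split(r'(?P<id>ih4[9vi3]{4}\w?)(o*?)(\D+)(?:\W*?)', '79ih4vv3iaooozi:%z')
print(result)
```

Pattern: the literal 'ih4', then exactly 4 of one of [9vi3], then optionally a word character (captured as 'id'); then zero or more of a literal 'o' (lazy) (captured); then one or more of a non-digit (captured); then zero or more of a non-word character (lazy) (non-capturing group).
Lazy quantifiers expand one character at a time until the remainder of the pattern can match.
Matches to split on: at [2:18] → 'ih4vv3iaooozi:%z'.
With a capturing group present, the delimiter's captured portion is kept in the result list.

['79', 'ih4vv3ia', '', 'ooozi:%z', '']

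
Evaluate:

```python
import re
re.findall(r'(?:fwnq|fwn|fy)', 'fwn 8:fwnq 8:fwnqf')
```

Alternation isn't longest-match — the leftmost alternative that fits at this position is chosen.
Scanning left to right: at [0:3] → 'fwn'; at [6:10] → 'fwnq'; at [13:17] → 'fwnq'.
`findall` yields the raw match text (3 of them) because the pattern has no groups.

['fwn', 'fwnq', 'fwnq']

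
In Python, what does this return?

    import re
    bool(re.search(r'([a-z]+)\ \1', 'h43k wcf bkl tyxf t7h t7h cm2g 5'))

A backreference is literal: `\1` must see the identical characters the first group matched.
`re.search` scans for the first position where the pattern succeeds.
Here nothing in the string fits, so the call returns None, and `bool(None)` is False.

False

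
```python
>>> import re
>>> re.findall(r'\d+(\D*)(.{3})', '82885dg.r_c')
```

The pattern matches one or more of a digit; then zero or more of a non-digit (captured); then exactly 3 of any character (captured).
Scanning left to right: at [0:11] match '82885dg.r_c', groups = ('dg.', 'r_c').
With 2 capturing groups, `findall` returns a 2-tuple per match.

[('dg.', 'r_c')]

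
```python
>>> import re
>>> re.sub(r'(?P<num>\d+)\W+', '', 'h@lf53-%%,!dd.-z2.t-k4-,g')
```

'h@lfdd.-zt-kg'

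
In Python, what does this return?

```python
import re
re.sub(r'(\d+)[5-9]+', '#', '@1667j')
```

'@#j'

Every occurrence is swapped for '#'.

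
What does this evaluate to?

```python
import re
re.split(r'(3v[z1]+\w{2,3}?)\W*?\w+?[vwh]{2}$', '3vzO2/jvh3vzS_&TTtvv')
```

Pattern: the literal '3v', then one or more of one of [z1], then 2 to 3 of a word character (lazy) (captured); then zero or more of a non-word character (lazy), then one or more of a word character (lazy), then exactly 2 of one of [vwh]; then anchored at the end.
Because the pattern has a capturing group, `split` also inserts each captured text between the pieces.

['3vzO2/jvh', '3vzS_', '']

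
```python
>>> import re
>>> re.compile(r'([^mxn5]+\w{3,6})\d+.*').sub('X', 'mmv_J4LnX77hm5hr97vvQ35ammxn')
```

Pattern: one or more of any character except [mxn5], then 3 to 6 of a word character (captured); then one or more of a digit, then zero or more of any character.
Matches: at [2:28] → 'v_J4LnX77hm5hr97vvQ35ammxn'.
Each match is replaced by 'X'.

'mmX'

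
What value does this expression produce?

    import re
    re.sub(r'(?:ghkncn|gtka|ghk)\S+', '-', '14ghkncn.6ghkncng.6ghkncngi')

Matches: at [2:27] → 'ghkncn.6ghkncng.6ghkncngi'.
`sub` substitutes '-' at each match site.

'14-'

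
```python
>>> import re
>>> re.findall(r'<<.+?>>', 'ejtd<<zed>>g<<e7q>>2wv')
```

Lazy quantifiers expand one character at a time until the remainder of the pattern can match.
`findall` yields the raw match text (2 of them) because the pattern has no groups.

['<<zed>>', '<<e7q>>']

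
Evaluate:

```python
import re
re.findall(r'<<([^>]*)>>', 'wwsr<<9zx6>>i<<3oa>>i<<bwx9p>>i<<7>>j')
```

With a single group, `findall` returns only what that group captured — 4 items.

['9zx6', '3oa', 'bwx9p', '7']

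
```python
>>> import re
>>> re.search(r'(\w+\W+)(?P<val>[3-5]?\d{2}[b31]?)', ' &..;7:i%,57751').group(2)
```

The match spans [7:13] → 'i%,577'.
Captured: group 1 = 'i%,', group 2 = '577'.

'577'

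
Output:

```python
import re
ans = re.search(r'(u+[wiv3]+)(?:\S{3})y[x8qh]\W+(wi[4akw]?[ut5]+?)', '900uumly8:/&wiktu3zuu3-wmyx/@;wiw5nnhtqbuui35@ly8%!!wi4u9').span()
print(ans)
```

This matches one or more of the literal 'u', then one or more of one of [wiv3] (captured); then exactly 3 of a non-whitespace character (non-capturing group); then a literal 'y', then one of [x8qh]; then one or more of a non-word character; then the literal 'wi', then optionally one of [4akw], then one or more of one of [ut5] (lazy) (captured).
`search` walks the string left to right and returns the first match it finds.
The match spans [19:34] → 'uu3-wmyx/@;wiw5'.
Captured: group 1 = 'uu3', group 2 = 'wiw5'.

(19, 34)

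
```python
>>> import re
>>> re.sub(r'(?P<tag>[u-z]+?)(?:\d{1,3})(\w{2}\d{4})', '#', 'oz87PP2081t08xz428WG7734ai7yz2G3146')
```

Pattern: one or more of a character in [u-z] (lazy) (captured as 'tag'); then 1 to 3 of a digit (non-capturing group); then exactly 2 of a word character, then exactly 4 of a digit (captured).
Matches: at [1:10] → 'z87PP2081'; at [13:24] → 'xz428WG7734'.
Every occurrence is swapped for '#'.

'o#t08#ai7yz2G3146'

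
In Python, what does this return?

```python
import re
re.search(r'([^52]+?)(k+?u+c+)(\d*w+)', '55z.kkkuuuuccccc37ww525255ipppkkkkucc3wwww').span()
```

(2, 20)

Pattern: one or more of any character except [52] (lazy) (captured); then one or more of a literal 'k' (lazy), then one or more of a literal 'u', then one or more of a literal 'c' (captured); then zero or more of a digit, then one or more of a literal 'w' (captured).
`re.search` tries every starting position until one works.
The match spans [2:20] → 'z.kkkuuuuccccc37ww'.
Captured: group 1 = 'z.', group 2 = 'kkkuuuuccccc', group 3 = '37ww'.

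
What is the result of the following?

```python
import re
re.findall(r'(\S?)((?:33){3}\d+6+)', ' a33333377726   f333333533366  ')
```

[('a', '33333377726'), ('f', '333333533366')]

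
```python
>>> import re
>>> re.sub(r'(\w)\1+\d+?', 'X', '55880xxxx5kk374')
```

The backreference `\1` re-matches whatever the first group consumed, character for character.
Every occurrence is swapped for 'X'.

'X80XX74'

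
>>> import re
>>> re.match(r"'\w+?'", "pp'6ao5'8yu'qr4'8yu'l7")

With `match`, the pattern is implicitly anchored at the beginning.
Here the pattern fails at index 0, so the call returns None.

None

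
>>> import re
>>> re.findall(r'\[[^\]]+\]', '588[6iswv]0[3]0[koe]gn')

['[6iswv]', '[3]', '[koe]']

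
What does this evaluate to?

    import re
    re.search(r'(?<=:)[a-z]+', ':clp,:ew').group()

The lookaround is zero-width — it requires the adjacent text to match without consuming it, so the asserted text isn't part of the match.
The match spans [1:4] → 'clp'.

'clp'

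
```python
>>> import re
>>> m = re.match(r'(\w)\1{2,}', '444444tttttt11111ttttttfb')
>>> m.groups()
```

('4',)

A backreference is literal: `\1` must see the identical characters the first group matched.
With `match`, the pattern is implicitly anchored at the beginning.
The match spans [0:6] → '444444'.
Captured: group 1 = '4'.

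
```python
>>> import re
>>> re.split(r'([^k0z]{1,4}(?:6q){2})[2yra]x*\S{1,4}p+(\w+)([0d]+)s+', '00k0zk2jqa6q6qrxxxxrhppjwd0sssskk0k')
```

['00k0zk', '2jqa6q6q', 'jwd', '0', 'kk0k']

Pattern: 1 to 4 of any character except [k0z], then the literal '6q' repeated 2 times (captured); then one of [2yra]; then zero or more of a literal 'x', then 1 to 4 of a non-whitespace character, then one or more of a literal 'p'; then one or more of a word character (captured); then one or more of one of [0d] (captured); then one or more of a literal 's'.
Matches to split on: at [6:31] → '2jqa6q6qrxxxxrhppjwd0ssss'.
Because the pattern has a capturing group, `split` also inserts each captured text between the pieces.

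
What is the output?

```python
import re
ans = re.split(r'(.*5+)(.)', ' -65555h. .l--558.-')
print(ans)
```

This matches zero or more of any character, then one or more of the literal '5' (captured); then any character (captured).
Matches to split on: at [0:17] → ' -65555h. .l--558'.
Because the pattern has a capturing group, `split` also inserts each captured text between the pieces.

['', ' -65555h. .l--55', '8', '.-']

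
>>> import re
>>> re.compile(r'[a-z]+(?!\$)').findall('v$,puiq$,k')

['pui', 'k']

`(?!…)`/`(?<!…)` only lets a position through if the neighbouring text does NOT match; no characters are consumed.
Walking the string: at [3:6] → 'pui'; at [9:10] → 'k'.
With no groups in the pattern, `findall` gives back each whole match — 2 here.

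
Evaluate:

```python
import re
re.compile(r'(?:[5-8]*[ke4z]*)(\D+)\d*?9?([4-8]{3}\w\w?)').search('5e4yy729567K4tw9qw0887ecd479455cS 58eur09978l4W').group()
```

The pattern matches zero or more of a character in [5-8], then zero or more of one of [ke4z] (non-capturing group); then one or more of a non-digit (captured); then zero or more of a digit (lazy), then optionally a literal '9'; then exactly 3 of a character in [4-8], then a word character, then optionally a word character (captured).
The match spans [0:13] → '5e4yy729567K4'.

'5e4yy729567K4'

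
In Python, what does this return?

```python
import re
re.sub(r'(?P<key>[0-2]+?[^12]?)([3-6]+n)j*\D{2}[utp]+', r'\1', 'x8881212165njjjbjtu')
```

The pattern matches one or more of a character in [0-2] (lazy), then optionally any character except [12] (captured as 'key'); then one or more of a character in [3-6], then the literal 'n' (captured); then zero or more of the literal 'j', then exactly 2 of a non-digit, then one or more of one of [utp].
Each match is replaced using the text its own group 1 captured.

'x888121216'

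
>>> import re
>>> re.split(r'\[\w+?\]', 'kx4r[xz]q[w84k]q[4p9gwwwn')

Matches to split on: at [4:8] → '[xz]'; at [9:15] → '[w84k]'.
Each match becomes a cut point; 3 segments remain.

['kx4r', 'q', 'q[4p9gwwwn']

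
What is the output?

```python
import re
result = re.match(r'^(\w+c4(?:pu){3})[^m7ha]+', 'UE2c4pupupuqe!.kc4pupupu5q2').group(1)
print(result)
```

UE2c4pupupu

The match spans [0:27] → 'UE2c4pupupuqe!.kc4pupupu5q2'.
Captured: group 1 = 'UE2c4pupupu'.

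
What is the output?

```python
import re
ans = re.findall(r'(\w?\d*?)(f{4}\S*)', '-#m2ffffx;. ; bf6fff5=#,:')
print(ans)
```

[('m2', 'ffffx;.')]

`findall` packs the 2 group values into a tuple for every match.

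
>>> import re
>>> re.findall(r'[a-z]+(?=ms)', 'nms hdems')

['n', 'hde']

Lookahead/lookbehind check context without consuming it, so the matched span excludes the asserted characters.
Matches: at [0:1] → 'n'; at [4:7] → 'hde'.
With no groups in the pattern, `findall` gives back each whole match — 2 here.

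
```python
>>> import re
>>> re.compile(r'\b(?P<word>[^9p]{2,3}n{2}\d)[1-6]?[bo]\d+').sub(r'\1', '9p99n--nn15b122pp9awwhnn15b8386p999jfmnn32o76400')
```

Each match is replaced using the text its own group 1 captured.

'9p99n--nn1pp9awwhnn15b8386p999jfmnn32o76400'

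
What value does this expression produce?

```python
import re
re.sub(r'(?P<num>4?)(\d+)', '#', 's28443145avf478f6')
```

This matches optionally a literal '4' (captured as 'num'); then one or more of a digit (captured).
Matches: at [1:9] → '28443145'; at [12:15] → '478'; at [16:17] → '6'.
Every occurrence is swapped for '#'.

's#avf#f#'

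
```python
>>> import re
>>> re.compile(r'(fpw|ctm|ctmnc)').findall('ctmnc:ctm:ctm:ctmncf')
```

`|` is ordered: at each position the engine commits to the first alternative that works.
`findall` collects group 1 from each match (4 total).

['ctm', 'ctm', 'ctm', 'ctm']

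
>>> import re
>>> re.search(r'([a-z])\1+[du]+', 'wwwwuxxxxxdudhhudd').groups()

`\1` is not a pattern — it's the concrete string captured by group 1, re-applied verbatim.
Unlike `match`, `search` isn't anchored — it looks for the pattern anywhere in the string.
The match spans [0:5] → 'wwwwu'.
Captured: group 1 = 'w'.

('w',)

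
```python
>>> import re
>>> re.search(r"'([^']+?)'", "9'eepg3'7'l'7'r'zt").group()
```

`re.search` tries every starting position until one works.
The match spans [1:8] → "'eepg3'".
Captured: group 1 = 'eepg3'.

"'eepg3'"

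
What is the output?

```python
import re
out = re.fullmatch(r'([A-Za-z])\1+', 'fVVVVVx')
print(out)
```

The backreference `\1` re-matches whatever the first group consumed, character for character.
`re.fullmatch` is like wrapping the pattern in `^…$` (in single-line mode).
Here the string isn't matched end-to-end, so the call returns None.

None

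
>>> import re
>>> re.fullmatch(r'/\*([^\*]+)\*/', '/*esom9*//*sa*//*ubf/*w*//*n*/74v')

For `fullmatch`, every character of the input must be accounted for by the pattern.
Here there's no way to consume every character, so the call returns None.

None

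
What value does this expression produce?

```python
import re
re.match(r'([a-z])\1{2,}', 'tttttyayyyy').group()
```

'ttttt'

`\1` has to match the exact text group 1 already captured.
`re.match` only tries the pattern at the start of the string.
The match spans [0:5] → 'ttttt'.
Captured: group 1 = 't'.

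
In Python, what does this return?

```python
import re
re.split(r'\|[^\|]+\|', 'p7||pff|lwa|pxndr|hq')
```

Splitting on the pattern gives 3 pieces.

['p7|', 'lwa', 'hq']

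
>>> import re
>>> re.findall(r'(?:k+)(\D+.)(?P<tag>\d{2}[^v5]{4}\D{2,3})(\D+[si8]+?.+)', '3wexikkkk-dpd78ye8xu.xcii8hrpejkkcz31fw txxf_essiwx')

[('-dpd', '78ye8xu.x', 'cii8hrpejkkcz31fw txxf_essiwx')]

This matches one or more of a literal 'k' (non-capturing group); then one or more of a non-digit, then any character (captured); then exactly 2 of a digit, then exactly 4 of any character except [v5], then 2 to 3 of a non-digit (captured as 'tag'); then one or more of a non-digit, then one or more of one of [si8] (lazy), then one or more of any character (captured).
`findall` packs the 3 group values into a tuple for every match.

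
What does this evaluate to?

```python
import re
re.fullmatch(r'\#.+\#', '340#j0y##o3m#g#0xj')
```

None

`re.fullmatch` is like wrapping the pattern in `^…$` (in single-line mode).
Here the string isn't matched end-to-end, so the call returns None.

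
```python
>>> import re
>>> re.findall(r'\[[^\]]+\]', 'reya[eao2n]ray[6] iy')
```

['[eao2n]', '[6]']

No capturing groups, so `findall` returns the 2 full match strings.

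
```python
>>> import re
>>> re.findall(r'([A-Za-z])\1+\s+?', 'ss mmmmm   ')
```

['s', 'm']

`\1` is not a pattern — it's the concrete string captured by group 1, re-applied verbatim.
Because there's exactly one group, `findall` drops the full match and keeps group 1 from each hit.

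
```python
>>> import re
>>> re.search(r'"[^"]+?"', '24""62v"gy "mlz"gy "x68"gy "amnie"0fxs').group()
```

'"62v"'

The match spans [3:8] → '"62v"'.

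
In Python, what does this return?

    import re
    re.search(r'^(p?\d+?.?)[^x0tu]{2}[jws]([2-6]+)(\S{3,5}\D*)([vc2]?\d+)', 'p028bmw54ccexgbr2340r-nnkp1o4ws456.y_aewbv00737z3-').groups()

Pattern: anchored at the start of the string; then optionally the literal 'p', then one or more of a digit (lazy), then optionally any character (captured); then exactly 2 of any character except [x0tu], then one of [jws]; then one or more of a character in [2-6] (captured); then 3 to 5 of a non-whitespace character, then zero or more of a non-digit (captured); then optionally one of [vc2], then one or more of a digit (captured).
`search` walks the string left to right and returns the first match it finds.
The match spans [0:20] → 'p028bmw54ccexgbr2340'.
Captured: group 1 = 'p028', group 2 = '54', group 3 = 'ccexgbr', group 4 = '2340'.

('p028', '54', 'ccexgbr', '2340')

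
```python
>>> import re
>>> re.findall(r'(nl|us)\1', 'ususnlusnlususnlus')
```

['us', 'us']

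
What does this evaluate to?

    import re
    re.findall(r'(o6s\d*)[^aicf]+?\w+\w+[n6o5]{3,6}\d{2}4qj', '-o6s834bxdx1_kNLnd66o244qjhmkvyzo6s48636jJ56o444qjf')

`findall` collects group 1 from the one match (1 total).

['o6s834']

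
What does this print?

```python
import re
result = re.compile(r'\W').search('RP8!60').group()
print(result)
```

!

The match spans [3:4] → '!'.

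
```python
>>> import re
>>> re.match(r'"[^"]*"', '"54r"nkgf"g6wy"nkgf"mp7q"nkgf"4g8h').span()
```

(0, 5)

`match` is anchored at position 0; if the pattern doesn't fit there, it returns None.
The match spans [0:5] → '"54r"'.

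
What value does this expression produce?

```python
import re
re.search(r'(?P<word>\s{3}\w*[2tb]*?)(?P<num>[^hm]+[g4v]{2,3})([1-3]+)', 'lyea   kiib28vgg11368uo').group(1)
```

'   kiib28'

The match spans [4:19] → '   kiib28vgg113'.
Captured: group 1 = '   kiib28', group 2 = 'vgg', group 3 = '113'.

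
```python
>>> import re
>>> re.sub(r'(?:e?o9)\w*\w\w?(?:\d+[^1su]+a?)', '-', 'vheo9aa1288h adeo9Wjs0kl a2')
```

'vh-s0kl a2'

This matches optionally the literal 'e', then the literal 'o9' (non-capturing group); then zero or more of a word character, then a word character, then optionally a word character; then one or more of a digit, then one or more of any character except [1su], then optionally a literal 'a' (non-capturing group).
Matches: at [2:20] → 'eo9aa1288h adeo9Wj'.
Each match is replaced by '-'.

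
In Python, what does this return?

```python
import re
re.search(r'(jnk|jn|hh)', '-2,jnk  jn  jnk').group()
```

The regex engine tests alternatives in the order written; an earlier branch that matches wins even if a later one would match more.
`search` walks the string left to right and returns the first match it finds.
The match spans [3:6] → 'jnk'.
Captured: group 1 = 'jnk'.

'jnk'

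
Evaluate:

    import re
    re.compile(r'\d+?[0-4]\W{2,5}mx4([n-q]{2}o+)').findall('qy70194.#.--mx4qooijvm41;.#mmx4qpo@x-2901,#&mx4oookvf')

This matches one or more of a digit (lazy); then a character in [0-4], then 2 to 5 of a non-word character, then the literal 'mx4'; then exactly 2 of a character in [n-q], then one or more of the literal 'o' (captured).
With a single group, `findall` returns only what that group captured — 2 items.

['qoo', 'ooo']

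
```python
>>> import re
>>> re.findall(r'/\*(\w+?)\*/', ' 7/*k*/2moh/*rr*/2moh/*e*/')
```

Matches: at [2:7] match '/*k*/', group 1 = 'k'; at [11:17] match '/*rr*/', group 1 = 'rr'; at [21:26] match '/*e*/', group 1 = 'e'.
With a single group, `findall` returns only what that group captured — 3 items.

['k', 'rr', 'e']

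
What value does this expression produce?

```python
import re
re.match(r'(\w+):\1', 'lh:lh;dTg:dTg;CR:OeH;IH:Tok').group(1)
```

'lh'

The backreference `\1` re-matches whatever the first group consumed, character for character.
With `match`, the pattern is implicitly anchored at the beginning.
The match spans [0:5] → 'lh:lh'.
Captured: group 1 = 'lh'.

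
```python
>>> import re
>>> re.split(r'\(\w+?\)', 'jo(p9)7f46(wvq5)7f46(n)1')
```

['jo', '7f46', '7f46', '1']

Splitting on the pattern gives 4 pieces.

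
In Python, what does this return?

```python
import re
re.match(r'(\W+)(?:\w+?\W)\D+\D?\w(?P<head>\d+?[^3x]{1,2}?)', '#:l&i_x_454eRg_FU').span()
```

This matches one or more of a non-word character (captured); then one or more of a word character (lazy), then a non-word character (non-capturing group); then one or more of a non-digit, then optionally a non-digit, then a word character; then one or more of a digit (lazy), then 1 to 2 of any character except [3x] (lazy) (captured as 'head').
`match` is anchored at position 0; if the pattern doesn't fit there, it returns None.
The match spans [0:11] → '#:l&i_x_454'.
Captured: group 1 = '#:', group 2 = '54'.

(0, 11)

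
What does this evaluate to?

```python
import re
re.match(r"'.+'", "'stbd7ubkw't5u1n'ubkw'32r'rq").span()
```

(0, 26)

With `match`, the pattern is implicitly anchored at the beginning.
The match spans [0:26] → "'stbd7ubkw't5u1n'ubkw'32r'".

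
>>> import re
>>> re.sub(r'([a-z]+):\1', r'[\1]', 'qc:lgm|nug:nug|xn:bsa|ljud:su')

'qc:lgm|[nug]|xn:bsa|ljud:su'

A backreference is literal: `\1` must see the identical characters the first group matched.
`\1` in the replacement pulls in group 1's text for each match.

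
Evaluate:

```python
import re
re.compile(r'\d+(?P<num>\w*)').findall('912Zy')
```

['Zy']

This matches one or more of a digit; then zero or more of a word character (captured as 'num').
Matches: at [0:5] match '912Zy', group 1 = 'Zy'.
`findall` collects group 1 from the one match (1 total).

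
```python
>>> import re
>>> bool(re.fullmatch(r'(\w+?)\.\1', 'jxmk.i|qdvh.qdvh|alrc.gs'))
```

A backreference is literal: `\1` must see the identical characters the first group matched.
`re.fullmatch` is like wrapping the pattern in `^…$` (in single-line mode).
Here the string isn't matched end-to-end, so the call returns None, and `bool(None)` is False.

False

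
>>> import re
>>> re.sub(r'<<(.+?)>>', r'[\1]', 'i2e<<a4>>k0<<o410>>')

A non-greedy quantifier consumes as few characters as it can — just enough that the remainder of the pattern still matches from where it stops; whatever follows it matches normally.
The replacement refers to a captured group, so each match is rewritten using its own captured text.

'i2e[a4]k0[o410]'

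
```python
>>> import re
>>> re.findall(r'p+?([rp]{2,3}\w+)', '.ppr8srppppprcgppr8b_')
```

This matches one or more of a literal 'p' (lazy); then 2 to 3 of one of [rp], then one or more of a word character (captured).
Scanning left to right: at [1:21] match 'ppr8srppppprcgppr8b_', group 1 = 'pr8srppppprcgppr8b_'.
`findall` collects group 1 from the one match (1 total).

['pr8srppppprcgppr8b_']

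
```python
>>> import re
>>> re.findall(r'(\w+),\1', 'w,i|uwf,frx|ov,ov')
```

['f', 'ov']

`\1` is not a pattern — it's the concrete string captured by group 1, re-applied verbatim.
`findall` collects group 1 from each match (2 total).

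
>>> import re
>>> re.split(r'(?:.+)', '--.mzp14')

['', '']

Pattern: one or more of any character (non-capturing group).
Splitting on the pattern gives 2 pieces.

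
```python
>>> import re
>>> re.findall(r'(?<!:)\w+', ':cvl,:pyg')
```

Because the assertion is negative and zero-width, positions next to the forbidden text are skipped.
Matches: at [2:4] → 'vl'; at [7:9] → 'yg'.
No capturing groups, so `findall` returns the 2 full match strings.

['vl', 'yg']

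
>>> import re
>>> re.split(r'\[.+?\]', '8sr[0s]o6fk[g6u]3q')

A non-greedy quantifier consumes as few characters as it can — just enough that the remainder of the pattern still matches from where it stops; whatever follows it matches normally.
`split` removes every match and returns the 3 fragments in between.

['8sr', 'o6fk', '3q']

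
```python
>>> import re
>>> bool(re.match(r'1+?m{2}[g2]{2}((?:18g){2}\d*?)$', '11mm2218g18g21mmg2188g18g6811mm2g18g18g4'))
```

False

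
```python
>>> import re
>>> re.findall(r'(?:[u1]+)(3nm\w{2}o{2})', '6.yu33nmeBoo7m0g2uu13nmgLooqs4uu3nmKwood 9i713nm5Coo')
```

['3nmgLoo', '3nmKwoo', '3nm5Coo']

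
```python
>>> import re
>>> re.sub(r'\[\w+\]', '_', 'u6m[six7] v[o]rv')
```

'u6m_ v_rv'

Matches: at [3:9] → '[six7]'; at [11:14] → '[o]'.
Every occurrence is swapped for '_'.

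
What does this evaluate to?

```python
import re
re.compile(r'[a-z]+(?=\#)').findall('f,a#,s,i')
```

['a']

Because the assertion is zero-width, the text it checks is not consumed and won't appear in the result.
Scanning left to right: at [2:3] → 'a'.
No capturing groups, so `findall` returns the 1 full match string.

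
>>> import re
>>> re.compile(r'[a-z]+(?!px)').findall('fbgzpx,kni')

The negative lookaround is zero-width — it rules out positions where the adjacent text would match, without consuming anything.
With no groups in the pattern, `findall` gives back each whole match — 2 here.

['fbgzpx', 'kni']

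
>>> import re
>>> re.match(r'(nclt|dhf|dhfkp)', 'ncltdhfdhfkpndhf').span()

(0, 4)

`re.match` only tries the pattern at the start of the string.
The match spans [0:4] → 'nclt'.
Captured: group 1 = 'nclt'.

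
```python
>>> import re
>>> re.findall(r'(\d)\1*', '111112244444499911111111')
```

A backreference is literal: `\1` must see the identical characters the first group matched.
One capturing group, so `findall` returns just the captured substring from each match — 5 in all.

['1', '2', '4', '9', '1']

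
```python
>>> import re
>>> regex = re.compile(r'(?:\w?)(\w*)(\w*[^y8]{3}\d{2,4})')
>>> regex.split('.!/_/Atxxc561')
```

['.!/_/', 'tx', 'xc561', '']

Pattern: optionally a word character (non-capturing group); then zero or more of a word character (captured); then zero or more of a word character, then exactly 3 of any character except [y8], then 2 to 4 of a digit (captured).
Because the pattern has a capturing group, `split` also inserts each captured text between the pieces.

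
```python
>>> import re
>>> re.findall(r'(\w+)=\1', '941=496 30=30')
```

['30']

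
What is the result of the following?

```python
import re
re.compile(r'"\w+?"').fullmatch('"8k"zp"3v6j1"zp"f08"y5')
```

None

`re.fullmatch` requires the pattern to consume the entire string.
Here there's no way to consume every character, so the call returns None.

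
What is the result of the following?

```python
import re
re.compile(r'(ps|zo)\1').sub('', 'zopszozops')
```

'zopsps'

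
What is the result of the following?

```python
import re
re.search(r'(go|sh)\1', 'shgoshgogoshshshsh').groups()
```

('go',)

After group 1 captures some text, `\1` only succeeds where that same text appears again.
`search` walks the string left to right and returns the first match it finds.
The match spans [6:10] → 'gogo'.
Captured: group 1 = 'go'.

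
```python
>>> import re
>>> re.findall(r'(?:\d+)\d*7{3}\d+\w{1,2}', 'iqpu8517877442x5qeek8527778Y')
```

['8527778Y']

This matches one or more of a digit (non-capturing group); then zero or more of a digit, then exactly 3 of the literal '7'; then one or more of a digit, then 1 to 2 of a word character.
Scanning left to right: at [20:28] → '8527778Y'.
With no groups in the pattern, `findall` gives back each whole match — 1 here.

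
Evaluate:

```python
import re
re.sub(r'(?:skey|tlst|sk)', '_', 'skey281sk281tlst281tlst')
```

'_281_281_281_'

Alternation isn't longest-match — the leftmost alternative that fits at this position is chosen.
Matches: at [0:4] → 'skey'; at [7:9] → 'sk'; at [12:16] → 'tlst'; at [19:23] → 'tlst'.
`sub` substitutes '_' at each match site.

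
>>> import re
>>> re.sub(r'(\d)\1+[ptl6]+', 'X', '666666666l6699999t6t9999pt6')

After group 1 captures some text, `\1` only succeeds where that same text appears again.
`sub` substitutes 'X' at each match site.

'XXX'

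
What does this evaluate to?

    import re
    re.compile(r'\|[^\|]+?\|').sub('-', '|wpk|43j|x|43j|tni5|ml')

Matches: at [0:5] → '|wpk|'; at [8:11] → '|x|'; at [14:20] → '|tni5|'.
Each match is replaced by '-'.

'-43j-43j-ml'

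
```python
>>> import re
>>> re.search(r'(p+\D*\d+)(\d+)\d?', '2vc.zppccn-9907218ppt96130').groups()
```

The match spans [5:18] → 'ppccn-9907218'.
Captured: group 1 = 'ppccn-990721', group 2 = '8'.

('ppccn-990721', '8')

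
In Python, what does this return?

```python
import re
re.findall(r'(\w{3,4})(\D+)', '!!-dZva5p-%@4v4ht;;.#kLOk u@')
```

The pattern matches 3 to 4 of a word character (captured); then one or more of a non-digit (captured).
Matches: at [3:7] match 'dZva', groups = ('dZv', 'a'); at [12:28] match '4v4ht;;.#kLOk u@', groups = ('4v4h', 't;;.#kLOk u@').
Multiple groups make `findall` return tuples — one 2-tuple for each match.

[('dZv', 'a'), ('4v4h', 't;;.#kLOk u@')]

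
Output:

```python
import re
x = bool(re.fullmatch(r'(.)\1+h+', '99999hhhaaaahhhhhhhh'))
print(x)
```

After group 1 captures some text, `\1` only succeeds where that same text appears again.
For `fullmatch`, every character of the input must be accounted for by the pattern.
Here the pattern can't cover the whole string, so the call returns None, and `bool(None)` is False.

False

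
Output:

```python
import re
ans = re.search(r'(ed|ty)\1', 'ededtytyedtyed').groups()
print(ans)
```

('ed',)

The backreference `\1` re-matches whatever the first group consumed, character for character.
`search` walks the string left to right and returns the first match it finds.
The match spans [0:4] → 'eded'.
Captured: group 1 = 'ed'.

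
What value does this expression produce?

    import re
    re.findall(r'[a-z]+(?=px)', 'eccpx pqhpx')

The lookaround is zero-width — it requires the adjacent text to match without consuming it, so the asserted text isn't part of the match.
No capturing groups, so `findall` returns the 2 full match strings.

['ecc', 'pqh']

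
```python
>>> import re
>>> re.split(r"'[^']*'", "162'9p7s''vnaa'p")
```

['162', '', 'p']

Each match becomes a cut point; 3 segments remain.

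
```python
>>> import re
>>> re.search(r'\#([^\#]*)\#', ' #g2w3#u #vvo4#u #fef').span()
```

(1, 7)

`re.search` scans for the first position where the pattern succeeds.
The match spans [1:7] → '#g2w3#'.
Captured: group 1 = 'g2w3'.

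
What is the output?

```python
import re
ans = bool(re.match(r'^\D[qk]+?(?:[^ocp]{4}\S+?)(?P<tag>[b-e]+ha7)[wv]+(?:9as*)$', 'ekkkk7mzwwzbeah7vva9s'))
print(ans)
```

False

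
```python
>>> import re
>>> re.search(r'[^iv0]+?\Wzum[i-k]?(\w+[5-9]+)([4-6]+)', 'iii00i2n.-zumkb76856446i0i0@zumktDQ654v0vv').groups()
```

('b76856', '446')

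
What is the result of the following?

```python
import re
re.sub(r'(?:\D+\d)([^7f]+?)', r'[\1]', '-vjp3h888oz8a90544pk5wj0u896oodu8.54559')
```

This matches one or more of a non-digit, then a digit (non-capturing group); then one or more of any character except [7f] (lazy) (captured).
Because the quantifier is non-greedy, it stops expanding at the earliest point where the rest of the pattern can succeed.
Matches: at [0:6] → '-vjp3h'; at [9:13] → 'oz8a'; at [18:22] → 'pk5w'; at [22:25] → 'j0u'; at [28:34] → 'oodu8.'.
`\1` in the replacement pulls in group 1's text for each match.

'[h]888[a]90544[w][u]896[.]54559'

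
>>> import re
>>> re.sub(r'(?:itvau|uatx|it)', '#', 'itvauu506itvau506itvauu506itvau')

'#u506#506#u506#'

The regex engine tests alternatives in the order written; an earlier branch that matches wins even if a later one would match more.
Matches: at [0:5] → 'itvau'; at [9:14] → 'itvau'; at [17:22] → 'itvau'; at [26:31] → 'itvau'.
Each match is replaced by '#'.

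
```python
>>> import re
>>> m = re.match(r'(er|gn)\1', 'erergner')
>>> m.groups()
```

The backreference `\1` re-matches whatever the first group consumed, character for character.
`re.match` only tries the pattern at the start of the string.
The match spans [0:4] → 'erer'.
Captured: group 1 = 'er'.

('er',)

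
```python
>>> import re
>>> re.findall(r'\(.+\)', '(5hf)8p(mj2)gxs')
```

['(5hf)8p(mj2)']

Matches: at [0:12] → '(5hf)8p(mj2)'.
Since nothing is captured, `findall` lists the 1 matched substring directly.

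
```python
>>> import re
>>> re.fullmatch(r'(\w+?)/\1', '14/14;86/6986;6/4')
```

`re.fullmatch` requires the pattern to consume the entire string.
Here there's no way to consume every character, so the call returns None.

None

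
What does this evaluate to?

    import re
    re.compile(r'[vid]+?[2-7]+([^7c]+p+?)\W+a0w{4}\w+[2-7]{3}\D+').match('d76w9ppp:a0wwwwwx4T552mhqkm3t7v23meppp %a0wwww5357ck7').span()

(0, 27)

Pattern: one or more of one of [vid] (lazy), then one or more of a character in [2-7]; then one or more of any character except [7c], then one or more of the literal 'p' (lazy) (captured); then one or more of a non-word character, then the literal 'a0', then exactly 4 of a literal 'w'; then one or more of a word character, then exactly 3 of a character in [2-7], then one or more of a non-digit.
With `match`, the pattern is implicitly anchored at the beginning.
The match spans [0:27] → 'd76w9ppp:a0wwwwwx4T552mhqkm'.
Captured: group 1 = 'w9ppp'.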